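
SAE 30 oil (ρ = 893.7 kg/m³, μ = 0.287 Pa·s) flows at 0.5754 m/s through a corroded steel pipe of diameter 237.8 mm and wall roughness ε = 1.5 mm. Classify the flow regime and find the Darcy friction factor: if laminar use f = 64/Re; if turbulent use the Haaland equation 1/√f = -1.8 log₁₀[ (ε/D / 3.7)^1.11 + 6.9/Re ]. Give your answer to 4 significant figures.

f ≈ 0.1502

Re = ρVD/μ = 893.7·0.5754·0.2378/0.287 = 426.1.
Re < 2300 → laminar, so f = 64/Re = 0.1502 (roughness is irrelevant in laminar flow).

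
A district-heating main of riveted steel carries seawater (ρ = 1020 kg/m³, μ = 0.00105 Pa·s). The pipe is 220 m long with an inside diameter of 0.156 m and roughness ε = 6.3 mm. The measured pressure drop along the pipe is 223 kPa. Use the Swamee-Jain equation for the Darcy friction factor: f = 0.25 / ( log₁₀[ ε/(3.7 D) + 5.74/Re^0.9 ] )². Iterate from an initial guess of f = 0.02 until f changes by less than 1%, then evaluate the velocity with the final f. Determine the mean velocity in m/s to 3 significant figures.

Rearranging Darcy-Weisbach: V = √(2·ΔP·D/(f·L·ρ)). With ε/D = 0.0063/0.156 = 0.0404, iterate starting from f = 0.02:
  f = 0.02 → V = √(2·2.23e+05·0.156/(0.02·220·1020)) = 3.937 m/s; Re = ρVD/μ = 5.967e+05; f → 0.06504
  f = 0.06504 → V = 2.183 m/s; Re = 3.309e+05; f → 0.06511
Converged (Δf/f < 1%). With the final f = 0.06511: V = √(2·2.23e+05·0.156/(0.06511·220·1020)) = 2.182 m/s.

V ≈ 2.18 m/s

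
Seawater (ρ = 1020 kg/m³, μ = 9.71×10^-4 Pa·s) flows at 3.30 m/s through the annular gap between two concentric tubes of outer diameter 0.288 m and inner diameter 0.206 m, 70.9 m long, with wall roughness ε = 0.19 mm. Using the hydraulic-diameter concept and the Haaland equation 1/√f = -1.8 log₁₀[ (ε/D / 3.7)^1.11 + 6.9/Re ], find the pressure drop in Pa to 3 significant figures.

Hydraulic diameter D_h = 4A/P = D_o - D_i = 0.288 - 0.206 = 0.082 m.
Re = ρVD_h/μ = 1020·3.3·0.082/0.000971 = 2.843e+05.
ε/D_h = 0.00019/0.082 = 0.00232; Haaland gives 1/√f = -1.8 log₁₀[0.000278+2.43e-05] = 6.335, so f = 0.02492.
ΔP = f(L/D_h)(ρV²/2) = 0.02492·70.9/0.082·5554 = 1.197e+05 Pa.

ΔP ≈ 120000 Pa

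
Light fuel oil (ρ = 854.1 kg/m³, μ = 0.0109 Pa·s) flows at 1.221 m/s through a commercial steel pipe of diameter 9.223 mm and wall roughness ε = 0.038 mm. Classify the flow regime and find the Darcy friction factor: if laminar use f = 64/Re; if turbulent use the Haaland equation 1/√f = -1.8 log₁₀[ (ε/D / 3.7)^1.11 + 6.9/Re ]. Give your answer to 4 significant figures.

Re = ρVD/μ = 854.1·1.221·0.009223/0.0109 = 882.4.
Re < 2300 → laminar, so f = 64/Re = 0.07253 (roughness is irrelevant in laminar flow).

f ≈ 0.07253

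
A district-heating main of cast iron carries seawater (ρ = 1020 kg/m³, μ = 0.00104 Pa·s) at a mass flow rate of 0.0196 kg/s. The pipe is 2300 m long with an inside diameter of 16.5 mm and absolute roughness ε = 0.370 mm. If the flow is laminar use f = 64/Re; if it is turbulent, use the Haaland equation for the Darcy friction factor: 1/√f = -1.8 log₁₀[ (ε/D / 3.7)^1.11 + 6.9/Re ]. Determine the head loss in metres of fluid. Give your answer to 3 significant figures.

A = πD²/4 = π(0.0165)²/4 = 0.0002138 m²; mean velocity V = ṁ/(ρA) = 0.0196/(1020 · 0.0002138) = 0.08987 m/s.
Reynolds number Re = ρVD/μ = 1020 · 0.08987 · 0.0165 / 0.00104 = 1454.
Re < 2300 → laminar flow, so f = 64/Re = 64/1454 = 0.04401 (the turbulent correlation is not needed).
Darcy-Weisbach: ΔP = f(L/D)(ρV²/2) = 0.04401·(2300/0.0165)·(1020·0.08987²/2) = 0.04401·1.394e+05·4.119 = 2.527e+04 Pa.
Head loss h_f = ΔP/(ρg) = 2.527e+04/(1020·9.81) = 2.53 m.

h_f ≈ 2.53 m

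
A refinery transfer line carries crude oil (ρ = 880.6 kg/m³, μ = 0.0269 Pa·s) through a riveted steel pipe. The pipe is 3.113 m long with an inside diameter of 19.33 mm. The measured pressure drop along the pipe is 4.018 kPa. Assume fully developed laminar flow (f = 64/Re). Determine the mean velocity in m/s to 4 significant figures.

V ≈ 0.5603 m/s

For laminar flow, f = 64/Re with Re = ρVD/μ, so Darcy-Weisbach reduces to ΔP = 32μLV/D². Solving for V: V = ΔP·D²/(32μL) = 4018·(0.01933)²/(32·0.0269·3.113) = 0.5603 m/s.
Check: Re = ρVD/μ = 880.6·0.5603·0.01933/0.0269 = 354.5 < 2300, so the laminar assumption holds.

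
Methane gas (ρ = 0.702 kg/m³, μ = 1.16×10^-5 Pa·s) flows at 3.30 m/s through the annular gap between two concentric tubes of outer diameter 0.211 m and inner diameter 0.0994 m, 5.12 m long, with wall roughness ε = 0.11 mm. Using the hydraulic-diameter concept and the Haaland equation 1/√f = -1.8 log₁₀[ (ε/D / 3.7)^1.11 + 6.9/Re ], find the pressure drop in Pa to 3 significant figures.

Hydraulic diameter D_h = 4A/P = D_o - D_i = 0.211 - 0.0994 = 0.1116 m.
Re = ρVD_h/μ = 0.702·3.3·0.1116/1.16e-05 = 2.229e+04.
ε/D_h = 0.00011/0.1116 = 0.000986; Haaland gives 1/√f = -1.8 log₁₀[0.000108+0.00031] = 6.083, so f = 0.02702.
ΔP = f(L/D_h)(ρV²/2) = 0.02702·5.12/0.1116·3.822 = 4.739 Pa.

ΔP ≈ 4.74 Pa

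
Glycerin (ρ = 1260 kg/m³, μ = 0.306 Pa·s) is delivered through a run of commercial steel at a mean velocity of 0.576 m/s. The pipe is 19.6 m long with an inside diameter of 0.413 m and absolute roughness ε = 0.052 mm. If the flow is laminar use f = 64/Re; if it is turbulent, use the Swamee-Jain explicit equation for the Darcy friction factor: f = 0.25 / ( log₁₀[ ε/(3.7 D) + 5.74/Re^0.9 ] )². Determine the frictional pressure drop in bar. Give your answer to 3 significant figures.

ΔP ≈ 0.00648 bar

Reynolds number Re = ρVD/μ = 1260 · 0.576 · 0.413 / 0.306 = 979.5.
Re < 2300 → laminar flow, so f = 64/Re = 64/979.5 = 0.06534 (the turbulent correlation is not needed).
Darcy-Weisbach: ΔP = f(L/D)(ρV²/2) = 0.06534·(19.6/0.413)·(1260·0.576²/2) = 0.06534·47.46·209 = 648.1 Pa.
ΔP = 648.1 Pa = 0.00648 bar.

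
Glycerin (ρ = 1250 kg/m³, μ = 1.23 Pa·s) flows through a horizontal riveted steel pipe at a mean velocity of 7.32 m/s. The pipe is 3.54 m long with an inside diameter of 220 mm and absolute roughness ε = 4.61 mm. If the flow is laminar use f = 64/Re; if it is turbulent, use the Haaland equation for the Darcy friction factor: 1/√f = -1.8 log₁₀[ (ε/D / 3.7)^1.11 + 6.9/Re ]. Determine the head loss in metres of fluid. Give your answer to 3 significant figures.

h_f ≈ 1.72 m

Reynolds number Re = ρVD/μ = 1250 · 7.32 · 0.22 / 1.23 = 1637.
Re < 2300 → laminar flow, so f = 64/Re = 64/1637 = 0.03911 (the turbulent correlation is not needed).
Darcy-Weisbach: ΔP = f(L/D)(ρV²/2) = 0.03911·(3.54/0.22)·(1250·7.32²/2) = 0.03911·16.09·3.349e+04 = 2.107e+04 Pa.
Head loss h_f = ΔP/(ρg) = 2.107e+04/(1250·9.81) = 1.72 m.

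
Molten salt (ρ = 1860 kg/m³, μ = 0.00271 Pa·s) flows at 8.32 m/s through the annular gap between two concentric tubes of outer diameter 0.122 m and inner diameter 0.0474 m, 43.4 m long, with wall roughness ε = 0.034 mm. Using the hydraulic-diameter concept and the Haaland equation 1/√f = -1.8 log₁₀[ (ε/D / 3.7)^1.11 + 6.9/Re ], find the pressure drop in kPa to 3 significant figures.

Hydraulic diameter D_h = 4A/P = D_o - D_i = 0.122 - 0.0474 = 0.0746 m.
Re = ρVD_h/μ = 1860·8.32·0.0746/0.00271 = 4.26e+05.
ε/D_h = 3.4e-05/0.0746 = 0.000456; Haaland gives 1/√f = -1.8 log₁₀[4.58e-05+1.62e-05] = 7.574, so f = 0.01743.
ΔP = f(L/D_h)(ρV²/2) = 0.01743·43.4/0.0746·6.438e+04 = 6.528e+05 Pa.
ΔP = 653 kPa.

ΔP ≈ 653 kPa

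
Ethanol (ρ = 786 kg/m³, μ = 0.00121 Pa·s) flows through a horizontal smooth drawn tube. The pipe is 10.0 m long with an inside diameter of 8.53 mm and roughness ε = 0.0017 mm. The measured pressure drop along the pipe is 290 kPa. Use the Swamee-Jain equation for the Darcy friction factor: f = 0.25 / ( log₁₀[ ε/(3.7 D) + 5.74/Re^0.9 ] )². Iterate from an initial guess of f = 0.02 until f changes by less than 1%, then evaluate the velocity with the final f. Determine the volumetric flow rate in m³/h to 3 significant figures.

Q ≈ 1.05 m³/h

Rearranging Darcy-Weisbach: V = √(2·ΔP·D/(f·L·ρ)). With ε/D = 1.7e-06/0.00853 = 0.000199, iterate starting from f = 0.02:
  f = 0.02 → V = √(2·2.9e+05·0.00853/(0.02·10·786)) = 5.61 m/s; Re = ρVD/μ = 3.108e+04; f → 0.02379
  f = 0.02379 → V = 5.143 m/s; Re = 2.85e+04; f → 0.02425
  f = 0.02425 → V = 5.095 m/s; Re = 2.823e+04; f → 0.0243
Converged (Δf/f < 1%). With the final f = 0.0243: V = √(2·2.9e+05·0.00853/(0.0243·10·786)) = 5.089 m/s.
Q = V·A = 5.089·(π/4·0.00853²) = 0.0002908 m³/s = 1.05 m³/h.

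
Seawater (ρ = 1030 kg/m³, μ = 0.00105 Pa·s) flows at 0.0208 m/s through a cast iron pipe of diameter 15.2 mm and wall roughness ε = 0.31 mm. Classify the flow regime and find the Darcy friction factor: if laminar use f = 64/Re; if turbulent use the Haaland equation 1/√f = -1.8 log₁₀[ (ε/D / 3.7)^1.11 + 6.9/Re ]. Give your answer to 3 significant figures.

f ≈ 0.206

Re = ρVD/μ = 1030·0.0208·0.0152/0.00105 = 310.1.
Re < 2300 → laminar, so f = 64/Re = 0.2064 (roughness is irrelevant in laminar flow).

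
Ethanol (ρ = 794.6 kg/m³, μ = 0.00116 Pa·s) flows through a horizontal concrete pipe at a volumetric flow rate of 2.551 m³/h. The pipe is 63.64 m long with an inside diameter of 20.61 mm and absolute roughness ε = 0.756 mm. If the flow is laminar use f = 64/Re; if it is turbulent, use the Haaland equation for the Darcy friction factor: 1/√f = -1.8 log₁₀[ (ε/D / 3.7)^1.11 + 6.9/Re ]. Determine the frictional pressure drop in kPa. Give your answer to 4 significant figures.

ΔP ≈ 350.5 kPa

Q = 2.551 m³/h = 2.551/3600 = 0.0007086 m³/s.
Cross-sectional area A = πD²/4 = π(0.02061)²/4 = 0.0003336 m²; mean velocity V = Q/A = 0.0007086/0.0003336 = 2.124 m/s.
Reynolds number Re = ρVD/μ = 794.6 · 2.124 · 0.02061 / 0.00116 = 2.999e+04.
Re > 4000 → turbulent. Relative roughness ε/D = 0.000756/0.02061 = 0.0367. Haaland: 1/√f = -1.8 log₁₀[(0.0367/3.7)^1.11 + 6.9/2.999e+04] = -1.8 log₁₀[0.00597 + 0.00023] = 3.974, so f = 0.06332.
Darcy-Weisbach: ΔP = f(L/D)(ρV²/2) = 0.06332·(63.64/0.02061)·(794.6·2.124²/2) = 0.06332·3088·1792 = 3.505e+05 Pa.
ΔP = 3.505e+05 Pa = 350.5 kPa.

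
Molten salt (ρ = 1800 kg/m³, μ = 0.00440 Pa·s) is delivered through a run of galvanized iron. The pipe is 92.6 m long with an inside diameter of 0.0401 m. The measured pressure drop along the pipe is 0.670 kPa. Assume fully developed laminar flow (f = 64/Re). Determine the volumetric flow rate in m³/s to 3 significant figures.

Q ≈ 1.04×10^-4 m³/s

For laminar flow, f = 64/Re with Re = ρVD/μ, so Darcy-Weisbach reduces to ΔP = 32μLV/D². Solving for V: V = ΔP·D²/(32μL) = 670·(0.0401)²/(32·0.0044·92.6) = 0.08263 m/s.
Check: Re = ρVD/μ = 1800·0.08263·0.0401/0.0044 = 1356 < 2300, so the laminar assumption holds.
Q = V·A = 0.08263·(π/4·0.0401²) = 0.0001044 m³/s = 1.04×10^-4 m³/s.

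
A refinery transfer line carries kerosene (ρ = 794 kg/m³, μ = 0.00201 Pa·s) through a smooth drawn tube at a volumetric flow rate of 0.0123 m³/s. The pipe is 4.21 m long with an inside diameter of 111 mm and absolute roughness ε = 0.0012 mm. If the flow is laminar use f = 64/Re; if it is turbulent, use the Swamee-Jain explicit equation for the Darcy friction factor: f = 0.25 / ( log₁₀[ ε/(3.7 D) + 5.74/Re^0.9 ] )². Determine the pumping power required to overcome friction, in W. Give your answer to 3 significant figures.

P ≈ 6.08 W

Cross-sectional area A = πD²/4 = π(0.111)²/4 = 0.009677 m²; mean velocity V = Q/A = 0.0123/0.009677 = 1.271 m/s.
Reynolds number Re = ρVD/μ = 794 · 1.271 · 0.111 / 0.00201 = 5.573e+04.
Re > 4000 → turbulent. Relative roughness ε/D = 1.2e-06/0.111 = 1.08e-05. Swamee-Jain: f = 0.25/(log₁₀[1.08e-05/3.7 + 5.74/5.573e+04^0.9])² = 0.25/(log₁₀[2.92e-06 + 0.000307])² = 0.25/(-3.508)² = 0.02031.
Darcy-Weisbach: ΔP = f(L/D)(ρV²/2) = 0.02031·(4.21/0.111)·(794·1.271²/2) = 0.02031·37.93·641.4 = 494.1 Pa.
Pumping power P = QΔP = 0.0123·494.1 = 6.077 W = 6.08 W.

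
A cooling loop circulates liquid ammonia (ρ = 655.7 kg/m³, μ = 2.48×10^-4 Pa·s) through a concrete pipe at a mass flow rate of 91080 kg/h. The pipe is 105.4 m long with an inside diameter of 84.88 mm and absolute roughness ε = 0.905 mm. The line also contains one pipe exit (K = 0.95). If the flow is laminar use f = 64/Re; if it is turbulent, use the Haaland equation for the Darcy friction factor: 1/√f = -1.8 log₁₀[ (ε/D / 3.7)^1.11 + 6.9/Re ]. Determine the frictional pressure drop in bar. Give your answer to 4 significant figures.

ṁ = 91080 kg/h = 91080/3600 = 25.3 kg/s.
A = πD²/4 = π(0.08488)²/4 = 0.005658 m²; mean velocity V = ṁ/(ρA) = 25.3/(655.7 · 0.005658) = 6.819 m/s.
Reynolds number Re = ρVD/μ = 655.7 · 6.819 · 0.08488 / 0.000248 = 1.53e+06.
Re > 4000 → turbulent. Relative roughness ε/D = 0.000905/0.08488 = 0.0107. Haaland: 1/√f = -1.8 log₁₀[(0.0107/3.7)^1.11 + 6.9/1.53e+06] = -1.8 log₁₀[0.00151 + 4.51e-06] = 5.073, so f = 0.03885.
Total minor-loss coefficient ΣK = 1·0.95 = 0.95.
ΔP = [f·L/D + ΣK]·(ρV²/2) = [0.03885·105.4/0.08488 + 0.95]·(655.7·6.819²/2) = [48.24 + 0.95]·1.524e+04 = 7.499e+05 Pa.
ΔP = 7.499e+05 Pa = 7.499 bar.

ΔP ≈ 7.499 bar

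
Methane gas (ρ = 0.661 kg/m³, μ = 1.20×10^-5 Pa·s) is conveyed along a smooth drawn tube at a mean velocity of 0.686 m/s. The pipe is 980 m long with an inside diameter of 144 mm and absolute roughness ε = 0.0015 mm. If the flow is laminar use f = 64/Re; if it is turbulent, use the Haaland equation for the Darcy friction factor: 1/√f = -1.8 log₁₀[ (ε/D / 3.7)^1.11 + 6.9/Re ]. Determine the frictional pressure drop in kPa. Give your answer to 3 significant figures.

ΔP ≈ 0.0389 kPa

Reynolds number Re = ρVD/μ = 0.661 · 0.686 · 0.144 / 1.2e-05 = 5441.
Re > 4000 → turbulent. Relative roughness ε/D = 1.5e-06/0.144 = 1.04e-05. Haaland: 1/√f = -1.8 log₁₀[(1.04e-05/3.7)^1.11 + 6.9/5441] = -1.8 log₁₀[6.9e-07 + 0.00127] = 5.214, so f = 0.03679.
Darcy-Weisbach: ΔP = f(L/D)(ρV²/2) = 0.03679·(980/0.144)·(0.661·0.686²/2) = 0.03679·6806·0.1555 = 38.94 Pa.
ΔP = 38.94 Pa = 0.0389 kPa.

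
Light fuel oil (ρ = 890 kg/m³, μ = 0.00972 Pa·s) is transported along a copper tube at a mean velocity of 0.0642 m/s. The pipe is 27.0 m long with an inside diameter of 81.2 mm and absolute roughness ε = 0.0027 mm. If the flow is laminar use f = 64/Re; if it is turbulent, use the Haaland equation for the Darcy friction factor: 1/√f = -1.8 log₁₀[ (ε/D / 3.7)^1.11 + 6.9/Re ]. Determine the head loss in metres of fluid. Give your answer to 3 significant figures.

Reynolds number Re = ρVD/μ = 890 · 0.0642 · 0.0812 / 0.00972 = 477.3.
Re < 2300 → laminar flow, so f = 64/Re = 64/477.3 = 0.1341 (the turbulent correlation is not needed).
Darcy-Weisbach: ΔP = f(L/D)(ρV²/2) = 0.1341·(27/0.0812)·(890·0.0642²/2) = 0.1341·332.5·1.834 = 81.77 Pa.
Head loss h_f = ΔP/(ρg) = 81.77/(890·9.81) = 0.00937 m.

h_f ≈ 0.00937 m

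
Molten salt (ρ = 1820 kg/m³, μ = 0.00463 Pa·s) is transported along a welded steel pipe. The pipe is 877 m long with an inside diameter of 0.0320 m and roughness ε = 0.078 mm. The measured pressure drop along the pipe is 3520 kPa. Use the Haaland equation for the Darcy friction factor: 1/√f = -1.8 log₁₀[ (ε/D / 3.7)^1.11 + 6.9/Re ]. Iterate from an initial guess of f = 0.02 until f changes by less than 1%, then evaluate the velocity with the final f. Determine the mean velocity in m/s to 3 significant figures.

V ≈ 2.21 m/s

Rearranging Darcy-Weisbach: V = √(2·ΔP·D/(f·L·ρ)). With ε/D = 7.8e-05/0.032 = 0.00244, iterate starting from f = 0.02:
  f = 0.02 → V = √(2·3.52e+06·0.032/(0.02·877·1820)) = 2.657 m/s; Re = ρVD/μ = 3.342e+04; f → 0.02834
  f = 0.02834 → V = 2.232 m/s; Re = 2.807e+04; f → 0.02891
  f = 0.02891 → V = 2.21 m/s; Re = 2.779e+04; f → 0.02894
Converged (Δf/f < 1%). With the final f = 0.02894: V = √(2·3.52e+06·0.032/(0.02894·877·1820)) = 2.208 m/s.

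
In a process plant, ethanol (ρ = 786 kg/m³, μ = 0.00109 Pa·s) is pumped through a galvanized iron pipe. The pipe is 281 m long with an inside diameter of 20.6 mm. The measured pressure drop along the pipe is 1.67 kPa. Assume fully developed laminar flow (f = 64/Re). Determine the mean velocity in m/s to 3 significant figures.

V ≈ 0.0723 m/s

For laminar flow, f = 64/Re with Re = ρVD/μ, so Darcy-Weisbach reduces to ΔP = 32μLV/D². Solving for V: V = ΔP·D²/(32μL) = 1670·(0.0206)²/(32·0.00109·281) = 0.0723 m/s.
Check: Re = ρVD/μ = 786·0.0723·0.0206/0.00109 = 1074 < 2300, so the laminar assumption holds.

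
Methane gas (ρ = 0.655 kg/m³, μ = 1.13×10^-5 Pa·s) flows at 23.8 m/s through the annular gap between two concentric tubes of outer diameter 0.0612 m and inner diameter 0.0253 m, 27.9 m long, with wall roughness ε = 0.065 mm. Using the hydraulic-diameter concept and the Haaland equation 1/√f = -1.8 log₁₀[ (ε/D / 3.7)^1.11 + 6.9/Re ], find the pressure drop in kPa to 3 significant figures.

Hydraulic diameter D_h = 4A/P = D_o - D_i = 0.0612 - 0.0253 = 0.0359 m.
Re = ρVD_h/μ = 0.655·23.8·0.0359/1.13e-05 = 4.953e+04.
ε/D_h = 6.5e-05/0.0359 = 0.00181; Haaland gives 1/√f = -1.8 log₁₀[0.000212+0.000139] = 6.219, so f = 0.02586.
ΔP = f(L/D_h)(ρV²/2) = 0.02586·27.9/0.0359·185.5 = 3728 Pa.
ΔP = 3.73 kPa.

ΔP ≈ 3.73 kPa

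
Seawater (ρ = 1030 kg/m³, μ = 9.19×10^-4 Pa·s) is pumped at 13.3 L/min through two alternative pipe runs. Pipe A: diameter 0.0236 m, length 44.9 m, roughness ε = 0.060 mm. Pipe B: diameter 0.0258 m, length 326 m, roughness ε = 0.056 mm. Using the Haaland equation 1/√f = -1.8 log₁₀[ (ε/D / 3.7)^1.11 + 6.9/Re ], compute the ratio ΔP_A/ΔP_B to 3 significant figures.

Pipe A: V = Q/A = 0.0002217/0.0004374 = 0.5067 m/s; Re = 1.34e+04; ε/D = 0.00254; Haaland → f = 0.03244; ΔP_A = f(L/D)(ρV²/2) = 8162 Pa.
Pipe B: V = Q/A = 0.0002217/0.0005228 = 0.424 m/s; Re = 1.226e+04; ε/D = 0.00217; Haaland → f = 0.03242; ΔP_B = f(L/D)(ρV²/2) = 3.793e+04 Pa.
ΔP_A/ΔP_B = 8162/3.793e+04 = 0.215.

ΔP_A/ΔP_B ≈ 0.215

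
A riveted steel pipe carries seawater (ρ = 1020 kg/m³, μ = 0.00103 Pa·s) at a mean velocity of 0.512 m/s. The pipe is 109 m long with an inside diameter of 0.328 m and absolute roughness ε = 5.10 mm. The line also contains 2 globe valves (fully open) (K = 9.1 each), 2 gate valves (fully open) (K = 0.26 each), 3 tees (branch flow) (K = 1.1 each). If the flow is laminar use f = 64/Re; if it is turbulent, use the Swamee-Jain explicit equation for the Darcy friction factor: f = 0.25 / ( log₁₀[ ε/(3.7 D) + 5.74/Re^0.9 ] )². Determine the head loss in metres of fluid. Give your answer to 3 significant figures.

h_f ≈ 0.493 m

Reynolds number Re = ρVD/μ = 1020 · 0.512 · 0.328 / 0.00103 = 1.663e+05.
Re > 4000 → turbulent. Relative roughness ε/D = 0.0051/0.328 = 0.0155. Swamee-Jain: f = 0.25/(log₁₀[0.0155/3.7 + 5.74/1.663e+05^0.9])² = 0.25/(log₁₀[0.0042 + 0.000115])² = 0.25/(-2.365)² = 0.0447.
Total minor-loss coefficient ΣK = 2·9.1 + 2·0.26 + 3·1.1 = 22.
ΔP = [f·L/D + ΣK]·(ρV²/2) = [0.0447·109/0.328 + 22]·(1020·0.512²/2) = [14.86 + 22]·133.7 = 4930 Pa.
Head loss h_f = ΔP/(ρg) = 4930/(1020·9.81) = 0.493 m.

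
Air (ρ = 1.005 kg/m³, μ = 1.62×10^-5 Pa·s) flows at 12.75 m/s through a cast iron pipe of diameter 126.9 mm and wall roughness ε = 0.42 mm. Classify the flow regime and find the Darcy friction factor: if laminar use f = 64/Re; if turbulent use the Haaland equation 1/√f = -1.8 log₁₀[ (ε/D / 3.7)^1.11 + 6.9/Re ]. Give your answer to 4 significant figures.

Re = ρVD/μ = 1.005·12.75·0.1269/1.62e-05 = 1.004e+05.
Re > 4000 → turbulent. ε/D = 0.00042/0.1269 = 0.00331; Haaland: 1/√f = -1.8 log₁₀[0.000413 + 6.87e-05] = 5.97, so f = 0.02805.

f ≈ 0.02805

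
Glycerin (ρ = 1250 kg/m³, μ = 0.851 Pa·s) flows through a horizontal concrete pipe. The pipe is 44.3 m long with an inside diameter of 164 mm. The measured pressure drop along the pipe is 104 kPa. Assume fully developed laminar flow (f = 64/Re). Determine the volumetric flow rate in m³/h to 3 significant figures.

Q ≈ 176 m³/h

For laminar flow, f = 64/Re with Re = ρVD/μ, so Darcy-Weisbach reduces to ΔP = 32μLV/D². Solving for V: V = ΔP·D²/(32μL) = 1.04e+05·(0.164)²/(32·0.851·44.3) = 2.319 m/s.
Check: Re = ρVD/μ = 1250·2.319·0.164/0.851 = 558.6 < 2300, so the laminar assumption holds.
Q = V·A = 2.319·(π/4·0.164²) = 0.04898 m³/s = 176 m³/h.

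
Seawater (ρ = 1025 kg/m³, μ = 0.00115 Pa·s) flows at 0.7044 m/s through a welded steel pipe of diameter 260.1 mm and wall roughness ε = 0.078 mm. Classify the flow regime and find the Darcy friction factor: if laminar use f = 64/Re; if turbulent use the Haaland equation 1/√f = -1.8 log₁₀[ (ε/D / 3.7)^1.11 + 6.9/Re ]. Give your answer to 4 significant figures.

Re = ρVD/μ = 1025·0.7044·0.2601/0.00115 = 1.633e+05.
Re > 4000 → turbulent. ε/D = 7.8e-05/0.2601 = 0.0003; Haaland: 1/√f = -1.8 log₁₀[2.88e-05 + 4.23e-05] = 7.468, so f = 0.01793.

f ≈ 0.01793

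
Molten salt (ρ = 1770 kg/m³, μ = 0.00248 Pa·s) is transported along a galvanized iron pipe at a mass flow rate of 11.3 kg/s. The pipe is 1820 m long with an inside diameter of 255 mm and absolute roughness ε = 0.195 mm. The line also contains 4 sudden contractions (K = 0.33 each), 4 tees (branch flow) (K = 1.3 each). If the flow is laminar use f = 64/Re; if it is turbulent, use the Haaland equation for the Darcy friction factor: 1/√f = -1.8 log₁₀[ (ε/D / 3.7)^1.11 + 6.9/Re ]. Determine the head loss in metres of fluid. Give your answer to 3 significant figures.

A = πD²/4 = π(0.255)²/4 = 0.05107 m²; mean velocity V = ṁ/(ρA) = 11.3/(1770 · 0.05107) = 0.125 m/s.
Reynolds number Re = ρVD/μ = 1770 · 0.125 · 0.255 / 0.00248 = 2.275e+04.
Re > 4000 → turbulent. Relative roughness ε/D = 0.000195/0.255 = 0.000765. Haaland: 1/√f = -1.8 log₁₀[(0.000765/3.7)^1.11 + 6.9/2.275e+04] = -1.8 log₁₀[8.13e-05 + 0.000303] = 6.147, so f = 0.02646.
Total minor-loss coefficient ΣK = 4·0.33 + 4·1.3 = 6.52.
ΔP = [f·L/D + ΣK]·(ρV²/2) = [0.02646·1820/0.255 + 6.52]·(1770·0.125²/2) = [188.9 + 6.52]·13.83 = 2702 Pa.
Head loss h_f = ΔP/(ρg) = 2702/(1770·9.81) = 0.156 m.

h_f ≈ 0.156 m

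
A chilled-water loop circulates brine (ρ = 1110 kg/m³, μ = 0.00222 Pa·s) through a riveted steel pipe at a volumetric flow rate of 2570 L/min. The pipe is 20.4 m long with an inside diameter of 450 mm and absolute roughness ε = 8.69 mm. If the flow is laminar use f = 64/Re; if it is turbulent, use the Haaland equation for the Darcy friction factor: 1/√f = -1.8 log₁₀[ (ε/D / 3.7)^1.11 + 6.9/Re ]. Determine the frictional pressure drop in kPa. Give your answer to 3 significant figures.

Q = 2570 L/min = 2570/60000 = 0.04283 m³/s.
Cross-sectional area A = πD²/4 = π(0.45)²/4 = 0.159 m²; mean velocity V = Q/A = 0.04283/0.159 = 0.2693 m/s.
Reynolds number Re = ρVD/μ = 1110 · 0.2693 · 0.45 / 0.00222 = 6.06e+04.
Re > 4000 → turbulent. Relative roughness ε/D = 0.00869/0.45 = 0.0193. Haaland: 1/√f = -1.8 log₁₀[(0.0193/3.7)^1.11 + 6.9/6.06e+04] = -1.8 log₁₀[0.00293 + 0.000114] = 4.53, so f = 0.04872.
Darcy-Weisbach: ΔP = f(L/D)(ρV²/2) = 0.04872·(20.4/0.45)·(1110·0.2693²/2) = 0.04872·45.33·40.26 = 88.91 Pa.
ΔP = 88.91 Pa = 0.0889 kPa.

ΔP ≈ 0.0889 kPa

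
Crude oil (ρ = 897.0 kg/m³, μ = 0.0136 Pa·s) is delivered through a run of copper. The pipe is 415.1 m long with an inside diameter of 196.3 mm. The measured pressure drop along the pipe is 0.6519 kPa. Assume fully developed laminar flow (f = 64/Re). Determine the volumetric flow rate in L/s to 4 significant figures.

For laminar flow, f = 64/Re with Re = ρVD/μ, so Darcy-Weisbach reduces to ΔP = 32μLV/D². Solving for V: V = ΔP·D²/(32μL) = 651.9·(0.1963)²/(32·0.0136·415.1) = 0.1391 m/s.
Check: Re = ρVD/μ = 897·0.1391·0.1963/0.0136 = 1800 < 2300, so the laminar assumption holds.
Q = V·A = 0.1391·(π/4·0.1963²) = 0.004208 m³/s = 4.208 L/s.

Q ≈ 4.208 L/s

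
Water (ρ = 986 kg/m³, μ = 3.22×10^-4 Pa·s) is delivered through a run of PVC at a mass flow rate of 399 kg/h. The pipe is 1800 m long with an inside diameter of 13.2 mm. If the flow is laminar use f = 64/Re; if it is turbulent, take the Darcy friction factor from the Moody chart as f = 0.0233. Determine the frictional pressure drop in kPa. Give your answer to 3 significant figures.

ΔP ≈ 1060 kPa

ṁ = 399 kg/h = 399/3600 = 0.1108 kg/s.
A = πD²/4 = π(0.0132)²/4 = 0.0001368 m²; mean velocity V = ṁ/(ρA) = 0.1108/(986 · 0.0001368) = 0.8214 m/s.
Reynolds number Re = ρVD/μ = 986 · 0.8214 · 0.0132 / 0.000322 = 3.32e+04.
Re > 4000 → turbulent; use the Moody-chart value f = 0.0233.
Darcy-Weisbach: ΔP = f(L/D)(ρV²/2) = 0.0233·(1800/0.0132)·(986·0.8214²/2) = 0.0233·1.364e+05·332.6 = 1.057e+06 Pa.
ΔP = 1.057e+06 Pa = 1060 kPa.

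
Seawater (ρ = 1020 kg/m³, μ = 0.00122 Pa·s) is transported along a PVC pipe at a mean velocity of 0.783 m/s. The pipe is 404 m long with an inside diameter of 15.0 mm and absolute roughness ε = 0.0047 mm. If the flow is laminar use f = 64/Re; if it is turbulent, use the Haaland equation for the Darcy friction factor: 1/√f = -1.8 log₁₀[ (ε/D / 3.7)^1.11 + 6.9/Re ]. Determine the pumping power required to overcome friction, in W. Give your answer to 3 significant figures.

P ≈ 36.6 W

Reynolds number Re = ρVD/μ = 1020 · 0.783 · 0.015 / 0.00122 = 9820.
Re > 4000 → turbulent. Relative roughness ε/D = 4.7e-06/0.015 = 0.000313. Haaland: 1/√f = -1.8 log₁₀[(0.000313/3.7)^1.11 + 6.9/9820] = -1.8 log₁₀[3.02e-05 + 0.000703] = 5.643, so f = 0.0314.
Darcy-Weisbach: ΔP = f(L/D)(ρV²/2) = 0.0314·(404/0.015)·(1020·0.783²/2) = 0.0314·2.693e+04·312.7 = 2.645e+05 Pa.
Q = V·A = 0.783·0.0001767 = 0.0001384 m³/s.
Pumping power P = QΔP = 0.0001384·2.645e+05 = 36.59 W = 36.6 W.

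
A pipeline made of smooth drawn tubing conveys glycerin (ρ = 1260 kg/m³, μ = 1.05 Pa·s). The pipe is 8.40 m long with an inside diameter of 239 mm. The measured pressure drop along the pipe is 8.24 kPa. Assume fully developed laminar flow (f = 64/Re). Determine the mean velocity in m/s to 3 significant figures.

V ≈ 1.67 m/s

For laminar flow, f = 64/Re with Re = ρVD/μ, so Darcy-Weisbach reduces to ΔP = 32μLV/D². Solving for V: V = ΔP·D²/(32μL) = 8240·(0.239)²/(32·1.05·8.4) = 1.668 m/s.
Check: Re = ρVD/μ = 1260·1.668·0.239/1.05 = 478.3 < 2300, so the laminar assumption holds.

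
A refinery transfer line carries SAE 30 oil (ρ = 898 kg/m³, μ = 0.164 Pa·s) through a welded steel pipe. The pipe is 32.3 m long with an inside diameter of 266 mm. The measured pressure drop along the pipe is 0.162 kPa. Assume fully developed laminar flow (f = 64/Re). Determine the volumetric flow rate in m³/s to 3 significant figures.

Q ≈ 0.00376 m³/s

For laminar flow, f = 64/Re with Re = ρVD/μ, so Darcy-Weisbach reduces to ΔP = 32μLV/D². Solving for V: V = ΔP·D²/(32μL) = 162·(0.266)²/(32·0.164·32.3) = 0.06762 m/s.
Check: Re = ρVD/μ = 898·0.06762·0.266/0.164 = 98.49 < 2300, so the laminar assumption holds.
Q = V·A = 0.06762·(π/4·0.266²) = 0.003758 m³/s = 0.00376 m³/s.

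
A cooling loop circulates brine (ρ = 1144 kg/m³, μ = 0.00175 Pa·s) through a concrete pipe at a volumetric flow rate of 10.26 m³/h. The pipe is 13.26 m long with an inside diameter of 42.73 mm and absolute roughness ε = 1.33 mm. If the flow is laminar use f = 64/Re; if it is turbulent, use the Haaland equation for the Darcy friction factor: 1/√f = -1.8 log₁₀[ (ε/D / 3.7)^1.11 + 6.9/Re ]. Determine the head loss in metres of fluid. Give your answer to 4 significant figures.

Q = 10.26 m³/h = 10.26/3600 = 0.00285 m³/s.
Cross-sectional area A = πD²/4 = π(0.04273)²/4 = 0.001434 m²; mean velocity V = Q/A = 0.00285/0.001434 = 1.987 m/s.
Reynolds number Re = ρVD/μ = 1144 · 1.987 · 0.04273 / 0.00175 = 5.551e+04.
Re > 4000 → turbulent. Relative roughness ε/D = 0.00133/0.04273 = 0.0311. Haaland: 1/√f = -1.8 log₁₀[(0.0311/3.7)^1.11 + 6.9/5.551e+04] = -1.8 log₁₀[0.00497 + 0.000124] = 4.127, so f = 0.05872.
Darcy-Weisbach: ΔP = f(L/D)(ρV²/2) = 0.05872·(13.26/0.04273)·(1144·1.987²/2) = 0.05872·310.3·2259 = 4.117e+04 Pa.
Head loss h_f = ΔP/(ρg) = 4.117e+04/(1144·9.81) = 3.668 m.

h_f ≈ 3.668 m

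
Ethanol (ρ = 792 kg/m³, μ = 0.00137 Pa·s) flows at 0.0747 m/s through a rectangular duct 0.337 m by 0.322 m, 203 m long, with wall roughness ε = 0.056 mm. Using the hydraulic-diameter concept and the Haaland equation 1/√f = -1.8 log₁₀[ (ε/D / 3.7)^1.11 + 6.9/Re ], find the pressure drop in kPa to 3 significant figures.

Hydraulic diameter D_h = 4A/P = 4·(0.337·0.322)/(2·(0.337+0.322)) = 0.4341/1.318 = 0.3293 m.
Re = ρVD_h/μ = 792·0.0747·0.3293/0.00137 = 1.422e+04.
ε/D_h = 5.6e-05/0.3293 = 0.00017; Haaland gives 1/√f = -1.8 log₁₀[1.53e-05+0.000485] = 5.941, so f = 0.02833.
ΔP = f(L/D_h)(ρV²/2) = 0.02833·203/0.3293·2.21 = 38.59 Pa.
ΔP = 0.0386 kPa.

ΔP ≈ 0.0386 kPa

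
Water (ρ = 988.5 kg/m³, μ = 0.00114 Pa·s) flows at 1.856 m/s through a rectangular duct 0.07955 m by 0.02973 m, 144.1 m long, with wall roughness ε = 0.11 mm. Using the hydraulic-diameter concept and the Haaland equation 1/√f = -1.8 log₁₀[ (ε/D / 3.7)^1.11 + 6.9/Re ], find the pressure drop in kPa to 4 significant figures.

Hydraulic diameter D_h = 4A/P = 4·(0.07955·0.02973)/(2·(0.07955+0.02973)) = 0.00946/0.2186 = 0.04328 m.
Re = ρVD_h/μ = 988.5·1.856·0.04328/0.00114 = 6.966e+04.
ε/D_h = 0.00011/0.04328 = 0.00254; Haaland gives 1/√f = -1.8 log₁₀[0.000308+9.91e-05] = 6.102, so f = 0.02686.
ΔP = f(L/D_h)(ρV²/2) = 0.02686·144.1/0.04328·1703 = 1.522e+05 Pa.
ΔP = 152.2 kPa.

ΔP ≈ 152.2 kPa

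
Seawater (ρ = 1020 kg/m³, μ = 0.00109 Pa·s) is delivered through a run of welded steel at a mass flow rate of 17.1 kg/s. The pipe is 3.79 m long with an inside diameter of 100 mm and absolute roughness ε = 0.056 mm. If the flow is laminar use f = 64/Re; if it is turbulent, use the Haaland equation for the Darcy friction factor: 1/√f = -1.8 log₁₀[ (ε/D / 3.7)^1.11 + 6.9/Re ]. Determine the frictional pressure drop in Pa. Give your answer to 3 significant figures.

ΔP ≈ 1670 Pa

A = πD²/4 = π(0.1)²/4 = 0.007854 m²; mean velocity V = ṁ/(ρA) = 17.1/(1020 · 0.007854) = 2.135 m/s.
Reynolds number Re = ρVD/μ = 1020 · 2.135 · 0.1 / 0.00109 = 1.997e+05.
Re > 4000 → turbulent. Relative roughness ε/D = 5.6e-05/0.1 = 0.00056. Haaland: 1/√f = -1.8 log₁₀[(0.00056/3.7)^1.11 + 6.9/1.997e+05] = -1.8 log₁₀[5.75e-05 + 3.45e-05] = 7.265, so f = 0.01895.
Darcy-Weisbach: ΔP = f(L/D)(ρV²/2) = 0.01895·(3.79/0.1)·(1020·2.135²/2) = 0.01895·37.9·2324 = 1669 Pa.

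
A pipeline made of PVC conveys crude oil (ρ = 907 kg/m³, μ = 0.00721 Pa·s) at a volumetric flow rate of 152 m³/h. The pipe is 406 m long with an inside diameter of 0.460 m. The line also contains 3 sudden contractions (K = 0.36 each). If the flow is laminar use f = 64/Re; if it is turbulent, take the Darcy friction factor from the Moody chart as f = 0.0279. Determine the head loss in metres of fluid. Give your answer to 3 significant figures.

h_f ≈ 0.0846 m

Q = 152 m³/h = 152/3600 = 0.04222 m³/s.
Cross-sectional area A = πD²/4 = π(0.46)²/4 = 0.1662 m²; mean velocity V = Q/A = 0.04222/0.1662 = 0.2541 m/s.
Reynolds number Re = ρVD/μ = 907 · 0.2541 · 0.46 / 0.00721 = 1.47e+04.
Re > 4000 → turbulent; use the Moody-chart value f = 0.0279.
Total minor-loss coefficient ΣK = 3·0.36 = 1.08.
ΔP = [f·L/D + ΣK]·(ρV²/2) = [0.0279·406/0.46 + 1.08]·(907·0.2541²/2) = [24.62 + 1.08]·29.27 = 752.4 Pa.
Head loss h_f = ΔP/(ρg) = 752.4/(907·9.81) = 0.0846 m.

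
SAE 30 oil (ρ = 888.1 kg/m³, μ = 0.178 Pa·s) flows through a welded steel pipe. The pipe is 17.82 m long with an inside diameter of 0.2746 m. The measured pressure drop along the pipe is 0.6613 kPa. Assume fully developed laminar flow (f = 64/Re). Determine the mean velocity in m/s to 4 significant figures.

For laminar flow, f = 64/Re with Re = ρVD/μ, so Darcy-Weisbach reduces to ΔP = 32μLV/D². Solving for V: V = ΔP·D²/(32μL) = 661.3·(0.2746)²/(32·0.178·17.82) = 0.4913 m/s.
Check: Re = ρVD/μ = 888.1·0.4913·0.2746/0.178 = 673.1 < 2300, so the laminar assumption holds.

V ≈ 0.4913 m/s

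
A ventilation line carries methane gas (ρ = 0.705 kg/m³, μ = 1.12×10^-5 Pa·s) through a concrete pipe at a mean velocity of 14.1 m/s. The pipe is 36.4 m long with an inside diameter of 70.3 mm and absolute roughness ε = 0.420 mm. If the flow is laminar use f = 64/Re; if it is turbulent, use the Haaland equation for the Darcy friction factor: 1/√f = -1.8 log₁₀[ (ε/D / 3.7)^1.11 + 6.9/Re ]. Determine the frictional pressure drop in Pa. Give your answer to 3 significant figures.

Reynolds number Re = ρVD/μ = 0.705 · 14.1 · 0.0703 / 1.12e-05 = 6.239e+04.
Re > 4000 → turbulent. Relative roughness ε/D = 0.00042/0.0703 = 0.00597. Haaland: 1/√f = -1.8 log₁₀[(0.00597/3.7)^1.11 + 6.9/6.239e+04] = -1.8 log₁₀[0.000796 + 0.000111] = 5.477, so f = 0.03334.
Darcy-Weisbach: ΔP = f(L/D)(ρV²/2) = 0.03334·(36.4/0.0703)·(0.705·14.1²/2) = 0.03334·517.8·70.08 = 1210 Pa.

ΔP ≈ 1210 Pa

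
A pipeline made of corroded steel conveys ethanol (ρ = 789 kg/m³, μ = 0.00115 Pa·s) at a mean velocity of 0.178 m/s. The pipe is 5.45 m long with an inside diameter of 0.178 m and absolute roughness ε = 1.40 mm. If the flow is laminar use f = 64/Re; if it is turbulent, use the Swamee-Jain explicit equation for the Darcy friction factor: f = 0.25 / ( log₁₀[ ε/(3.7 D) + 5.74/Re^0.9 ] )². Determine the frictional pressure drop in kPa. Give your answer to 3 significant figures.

Reynolds number Re = ρVD/μ = 789 · 0.178 · 0.178 / 0.00115 = 2.174e+04.
Re > 4000 → turbulent. Relative roughness ε/D = 0.0014/0.178 = 0.00787. Swamee-Jain: f = 0.25/(log₁₀[0.00787/3.7 + 5.74/2.174e+04^0.9])² = 0.25/(log₁₀[0.00213 + 0.000717])² = 0.25/(-2.546)² = 0.03856.
Darcy-Weisbach: ΔP = f(L/D)(ρV²/2) = 0.03856·(5.45/0.178)·(789·0.178²/2) = 0.03856·30.62·12.5 = 14.76 Pa.
ΔP = 14.76 Pa = 0.0148 kPa.

ΔP ≈ 0.0148 kPa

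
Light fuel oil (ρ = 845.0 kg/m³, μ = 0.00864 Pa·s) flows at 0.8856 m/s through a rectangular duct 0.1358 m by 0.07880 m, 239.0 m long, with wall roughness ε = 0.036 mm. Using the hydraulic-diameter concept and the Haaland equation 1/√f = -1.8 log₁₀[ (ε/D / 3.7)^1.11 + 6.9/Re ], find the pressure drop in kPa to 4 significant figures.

ΔP ≈ 25.86 kPa

Hydraulic diameter D_h = 4A/P = 4·(0.1358·0.0788)/(2·(0.1358+0.0788)) = 0.0428/0.4292 = 0.09973 m.
Re = ρVD_h/μ = 845·0.8856·0.09973/0.00864 = 8638.
ε/D_h = 3.6e-05/0.09973 = 0.000361; Haaland gives 1/√f = -1.8 log₁₀[3.53e-05+0.000799] = 5.542, so f = 0.03256.
ΔP = f(L/D_h)(ρV²/2) = 0.03256·239/0.09973·331.4 = 2.586e+04 Pa.
ΔP = 25.86 kPa.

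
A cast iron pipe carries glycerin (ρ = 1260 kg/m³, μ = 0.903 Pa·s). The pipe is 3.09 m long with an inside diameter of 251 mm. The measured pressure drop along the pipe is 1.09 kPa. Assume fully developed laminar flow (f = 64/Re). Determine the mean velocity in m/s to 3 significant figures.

V ≈ 0.769 m/s

For laminar flow, f = 64/Re with Re = ρVD/μ, so Darcy-Weisbach reduces to ΔP = 32μLV/D². Solving for V: V = ΔP·D²/(32μL) = 1090·(0.251)²/(32·0.903·3.09) = 0.7691 m/s.
Check: Re = ρVD/μ = 1260·0.7691·0.251/0.903 = 269.4 < 2300, so the laminar assumption holds.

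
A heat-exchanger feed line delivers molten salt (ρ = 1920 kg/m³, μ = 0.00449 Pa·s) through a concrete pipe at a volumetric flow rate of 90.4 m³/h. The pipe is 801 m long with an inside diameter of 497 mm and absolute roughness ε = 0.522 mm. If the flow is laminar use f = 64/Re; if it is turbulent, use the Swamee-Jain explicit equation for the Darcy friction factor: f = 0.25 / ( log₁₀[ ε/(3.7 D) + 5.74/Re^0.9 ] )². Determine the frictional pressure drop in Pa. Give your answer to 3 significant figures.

Q = 90.4 m³/h = 90.4/3600 = 0.02511 m³/s.
Cross-sectional area A = πD²/4 = π(0.497)²/4 = 0.194 m²; mean velocity V = Q/A = 0.02511/0.194 = 0.1294 m/s.
Reynolds number Re = ρVD/μ = 1920 · 0.1294 · 0.497 / 0.00449 = 2.751e+04.
Re > 4000 → turbulent. Relative roughness ε/D = 0.000522/0.497 = 0.00105. Swamee-Jain: f = 0.25/(log₁₀[0.00105/3.7 + 5.74/2.751e+04^0.9])² = 0.25/(log₁₀[0.000284 + 0.00058])² = 0.25/(-3.064)² = 0.02664.
Darcy-Weisbach: ΔP = f(L/D)(ρV²/2) = 0.02664·(801/0.497)·(1920·0.1294²/2) = 0.02664·1612·16.08 = 690.5 Pa.

ΔP ≈ 690 Pa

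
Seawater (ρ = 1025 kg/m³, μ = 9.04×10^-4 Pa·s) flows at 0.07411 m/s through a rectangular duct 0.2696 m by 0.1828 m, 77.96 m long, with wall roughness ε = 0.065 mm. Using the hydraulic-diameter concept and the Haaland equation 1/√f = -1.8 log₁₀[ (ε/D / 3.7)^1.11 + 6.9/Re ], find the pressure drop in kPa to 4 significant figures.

Hydraulic diameter D_h = 4A/P = 4·(0.2696·0.1828)/(2·(0.2696+0.1828)) = 0.1971/0.9048 = 0.2179 m.
Re = ρVD_h/μ = 1025·0.07411·0.2179/0.000904 = 1.831e+04.
ε/D_h = 6.5e-05/0.2179 = 0.000298; Haaland gives 1/√f = -1.8 log₁₀[2.86e-05+0.000377] = 6.106, so f = 0.02682.
ΔP = f(L/D_h)(ρV²/2) = 0.02682·77.96/0.2179·2.815 = 27.02 Pa.
ΔP = 0.02702 kPa.

ΔP ≈ 0.02702 kPa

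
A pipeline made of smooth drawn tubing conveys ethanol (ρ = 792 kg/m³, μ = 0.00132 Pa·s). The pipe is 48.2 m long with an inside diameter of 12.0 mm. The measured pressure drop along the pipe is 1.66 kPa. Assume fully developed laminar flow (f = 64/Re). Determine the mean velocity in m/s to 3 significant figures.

For laminar flow, f = 64/Re with Re = ρVD/μ, so Darcy-Weisbach reduces to ΔP = 32μLV/D². Solving for V: V = ΔP·D²/(32μL) = 1660·(0.012)²/(32·0.00132·48.2) = 0.1174 m/s.
Check: Re = ρVD/μ = 792·0.1174·0.012/0.00132 = 845.3 < 2300, so the laminar assumption holds.

V ≈ 0.117 m/s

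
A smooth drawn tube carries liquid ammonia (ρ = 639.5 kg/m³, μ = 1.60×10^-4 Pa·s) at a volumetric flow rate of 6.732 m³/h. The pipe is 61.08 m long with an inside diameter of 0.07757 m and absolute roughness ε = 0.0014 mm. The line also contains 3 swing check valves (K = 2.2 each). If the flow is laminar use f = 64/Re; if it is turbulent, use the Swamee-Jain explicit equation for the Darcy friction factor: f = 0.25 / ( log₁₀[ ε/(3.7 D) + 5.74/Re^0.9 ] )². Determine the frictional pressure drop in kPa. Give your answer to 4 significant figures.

ΔP ≈ 1.010 kPa

Q = 6.732 m³/h = 6.732/3600 = 0.00187 m³/s.
Cross-sectional area A = πD²/4 = π(0.07757)²/4 = 0.004726 m²; mean velocity V = Q/A = 0.00187/0.004726 = 0.3957 m/s.
Reynolds number Re = ρVD/μ = 639.5 · 0.3957 · 0.07757 / 0.00016 = 1.227e+05.
Re > 4000 → turbulent. Relative roughness ε/D = 1.4e-06/0.07757 = 1.8e-05. Swamee-Jain: f = 0.25/(log₁₀[1.8e-05/3.7 + 5.74/1.227e+05^0.9])² = 0.25/(log₁₀[4.88e-06 + 0.000151])² = 0.25/(-3.807)² = 0.01725.
Total minor-loss coefficient ΣK = 3·2.2 = 6.6.
ΔP = [f·L/D + ΣK]·(ρV²/2) = [0.01725·61.08/0.07757 + 6.6]·(639.5·0.3957²/2) = [13.58 + 6.6]·50.07 = 1010 Pa.
ΔP = 1010 Pa = 1.010 kPa.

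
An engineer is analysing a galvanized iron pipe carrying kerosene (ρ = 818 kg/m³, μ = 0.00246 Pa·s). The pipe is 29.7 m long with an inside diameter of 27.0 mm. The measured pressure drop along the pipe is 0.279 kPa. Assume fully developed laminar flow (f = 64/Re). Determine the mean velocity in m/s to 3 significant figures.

For laminar flow, f = 64/Re with Re = ρVD/μ, so Darcy-Weisbach reduces to ΔP = 32μLV/D². Solving for V: V = ΔP·D²/(32μL) = 279·(0.027)²/(32·0.00246·29.7) = 0.08699 m/s.
Check: Re = ρVD/μ = 818·0.08699·0.027/0.00246 = 781 < 2300, so the laminar assumption holds.

V ≈ 0.0870 m/s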